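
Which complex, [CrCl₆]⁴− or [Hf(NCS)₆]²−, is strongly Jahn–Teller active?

[CrCl₆]⁴−: Ligand charges: each chloride is −1. With an overall charge of −4 the chromium centre must be in the +2 oxidation state. Chromium is a group-6 element; Cr(II) is therefore d⁴. Chloride is a weak-field ligand for a first-row metal, so the complex is high-spin. The t₂g³e_g¹ (high-spin) configuration has an unevenly filled e_g set; the Jahn–Teller theorem predicts a tetragonal distortion (typically axial elongation) to lift the degeneracy.
[Hf(NCS)₆]²−: Ligand charges: each isothiocyanate is −1. With an overall charge of −2 the hafnium centre must be in the +4 oxidation state. Hafnium is a group-4 element; Hf(IV) is therefore d⁰. The d⁰ configuration leaves the e_g set evenly filled (or empty) — no strong Jahn–Teller driving force.

[CrCl₆]⁴−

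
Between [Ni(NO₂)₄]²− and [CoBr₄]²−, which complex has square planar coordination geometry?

[Ni(NO₂)₄]²−

For [Ni(NO₂)₄]²−: Summing ligand charges against the −2 overall charge gives an oxidation state of +2 for nickel. Nickel is a group-10 element; Ni(II) is therefore d⁸. Nitro (N-bound nitrite) is a strong-field ligand (high in the spectrochemical series). A 3d d⁸ ion with strong-field ligands gains enough CFSE to favour square planar over tetrahedral. → square planar.
For [CoBr₄]²−: Each bromide is −1; balancing the −2 overall charge requires Co(II). Cobalt is a group-9 element; Co(II) is therefore d⁷. For a high-spin 3d d⁷ ion with weak-field ligands the small Δₜ gives little square-planar CFSE advantage, so four ligands adopt the sterically favoured tetrahedral geometry. → tetrahedral.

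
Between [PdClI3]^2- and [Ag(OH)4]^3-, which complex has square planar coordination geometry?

[PdClI3]^2-

For [PdClI3]^2-: Each chloride is −1; each iodide is −1; balancing the −2 overall charge requires Pd(II). Palladium is a group-10 element; Pd(II) is therefore d⁸. A 4d d⁸ ion has a large crystal-field splitting; square planar leaves the high-energy d_{x²−y²} orbital empty and maximises CFSE. → square planar.
For [Ag(OH)4]^3-: Summing ligand charges against the −3 overall charge gives an oxidation state of +1 for silver. Group 11 minus oxidation state 1 gives a d¹⁰ configuration. A d¹⁰ ion has no crystal-field stabilisation preference between square planar and tetrahedral, so four ligands adopt the sterically favoured tetrahedral geometry. → tetrahedral.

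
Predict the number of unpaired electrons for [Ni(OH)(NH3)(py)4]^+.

2

Summing ligand charges against the +1 overall charge gives an oxidation state of +2 for nickel.
Group 10 minus oxidation state 2 gives a d⁸ configuration.
In an octahedral field the d⁸ configuration is t₂g⁶e_g² (only one arrangement possible), giving 2 unpaired electrons.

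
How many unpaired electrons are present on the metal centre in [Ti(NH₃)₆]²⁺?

Ligand charges: ammonia is neutral. With an overall charge of +2 the titanium centre must be in the +2 oxidation state.
Titanium is a group-4 element; Ti(II) is therefore d².
In an octahedral field the d² configuration is t₂g²e_g⁰ (only one arrangement possible), giving 2 unpaired electrons.

2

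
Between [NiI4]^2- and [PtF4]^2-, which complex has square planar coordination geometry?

For [NiI4]^2-: Ligand charges: each iodide is −1. With an overall charge of −2 the nickel centre must be in the +2 oxidation state. Ni sits in group 10, so the d-electron count is 10 − 2 = 8. Iodide is a weak-field ligand. With weak-field ligands the CFSE gain from square planar is small, so a 3d d⁸ ion takes the sterically preferred tetrahedral geometry. → tetrahedral.
For [PtF4]^2-: Summing ligand charges against the −2 overall charge gives an oxidation state of +2 for platinum. Platinum is a group-10 element; Pt(II) is therefore d⁸. A 5d d⁸ ion has a large crystal-field splitting; square planar leaves the high-energy d_{x²−y²} orbital empty and maximises CFSE. → square planar.

[PtF4]^2-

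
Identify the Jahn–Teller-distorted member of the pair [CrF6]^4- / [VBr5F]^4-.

[CrF6]^4-

[CrF6]^4-: Summing ligand charges against the −4 overall charge gives an oxidation state of +2 for chromium. Chromium is a group-6 element; Cr(II) is therefore d⁴. Fluoride is a weak-field ligand for a first-row metal, so the complex is high-spin. The t₂g³e_g¹ (high-spin) configuration has an unevenly filled e_g set; the Jahn–Teller theorem predicts a tetragonal distortion (typically axial elongation) to lift the degeneracy.
[VBr5F]^4-: Summing ligand charges against the −4 overall charge gives an oxidation state of +2 for vanadium. Vanadium is a group-5 element; V(II) is therefore d³. The d³ configuration leaves the e_g set evenly filled (or empty) — no strong Jahn–Teller driving force.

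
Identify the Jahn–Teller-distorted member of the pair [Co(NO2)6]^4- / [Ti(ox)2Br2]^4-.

[Co(NO2)6]^4-: Each nitro (N-bound nitrite) is −1; balancing the −4 overall charge requires Co(II). Group 9 minus oxidation state 2 gives a d⁷ configuration. Nitro (N-bound nitrite) is a strong-field ligand (high in the spectrochemical series) for a first-row metal, so the complex is low-spin. The t₂g⁶e_g¹ (low-spin) configuration has an unevenly filled e_g set; the Jahn–Teller theorem predicts a tetragonal distortion (typically axial elongation) to lift the degeneracy.
[Ti(ox)2Br2]^4-: Ligand charges: each oxalate is −2; each bromide is −1. With an overall charge of −4 the titanium centre must be in the +2 oxidation state. Group 4 minus oxidation state 2 gives a d² configuration. The d² configuration leaves the e_g set evenly filled (or empty) — no strong Jahn–Teller driving force.

[Co(NO2)6]^4-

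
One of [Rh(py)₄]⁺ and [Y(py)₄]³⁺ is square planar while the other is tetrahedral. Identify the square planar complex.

[Rh(py)₄]⁺

For [Rh(py)₄]⁺: Pyridine is neutral; balancing the +1 overall charge requires Rh(I). Group 9 minus oxidation state 1 gives a d⁸ configuration. A 4d d⁸ ion has a large crystal-field splitting; square planar leaves the high-energy d_{x²−y²} orbital empty and maximises CFSE. → square planar.
For [Y(py)₄]³⁺: Ligand charges: pyridine is neutral. With an overall charge of +3 the yttrium centre must be in the +3 oxidation state. Y sits in group 3, so the d-electron count is 3 − 3 = 0. A d⁰ ion has no crystal-field stabilisation preference between square planar and tetrahedral, so four ligands adopt the sterically favoured tetrahedral geometry. → tetrahedral.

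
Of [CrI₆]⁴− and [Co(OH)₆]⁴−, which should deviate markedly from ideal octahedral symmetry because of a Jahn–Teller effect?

[CrI₆]⁴−

[CrI₆]⁴−: Each iodide is −1; balancing the −4 overall charge requires Cr(II). Group 6 minus oxidation state 2 gives a d⁴ configuration. Iodide is a weak-field ligand for a first-row metal, so the complex is high-spin. The t₂g³e_g¹ (high-spin) configuration has an unevenly filled e_g set; the Jahn–Teller theorem predicts a tetragonal distortion (typically axial elongation) to lift the degeneracy.
[Co(OH)₆]⁴−: Summing ligand charges against the −4 overall charge gives an oxidation state of +2 for cobalt. Cobalt is a group-9 element; Co(II) is therefore d⁷. Hydroxide is a weak-field ligand for a first-row metal, so the complex is high-spin. The d⁷ configuration leaves the e_g set evenly filled (or empty) — no strong Jahn–Teller driving force.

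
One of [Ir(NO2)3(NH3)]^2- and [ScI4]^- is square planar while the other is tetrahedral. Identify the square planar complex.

For [Ir(NO2)3(NH3)]^2-: Each nitro (N-bound nitrite) is −1; ammonia is neutral; balancing the −2 overall charge requires Ir(I). Iridium is a group-9 element; Ir(I) is therefore d⁸. A 5d d⁸ ion has a large crystal-field splitting; square planar leaves the high-energy d_{x²−y²} orbital empty and maximises CFSE. → square planar.
For [ScI4]^-: Each iodide is −1; balancing the −1 overall charge requires Sc(III). Sc sits in group 3, so the d-electron count is 3 − 3 = 0. A d⁰ ion has no crystal-field stabilisation preference between square planar and tetrahedral, so four ligands adopt the sterically favoured tetrahedral geometry. → tetrahedral.

[Ir(NO2)3(NH3)]^2-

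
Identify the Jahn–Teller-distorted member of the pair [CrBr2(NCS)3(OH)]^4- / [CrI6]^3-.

[CrBr2(NCS)3(OH)]^4-: Ligand charges: each bromide is −1; each isothiocyanate is −1; each hydroxide is −1. With an overall charge of −4 the chromium centre must be in the +2 oxidation state. Chromium is a group-6 element; Cr(II) is therefore d⁴. Bromide, hydroxide, and isothiocyanate are weak-field ligands for a first-row metal, so the complex is high-spin. The t₂g³e_g¹ (high-spin) configuration has an unevenly filled e_g set; the Jahn–Teller theorem predicts a tetragonal distortion (typically axial elongation) to lift the degeneracy.
[CrI6]^3-: Ligand charges: each iodide is −1. With an overall charge of −3 the chromium centre must be in the +3 oxidation state. Group 6 minus oxidation state 3 gives a d³ configuration. The d³ configuration leaves the e_g set evenly filled (or empty) — no strong Jahn–Teller driving force.

[CrBr2(NCS)3(OH)]^4-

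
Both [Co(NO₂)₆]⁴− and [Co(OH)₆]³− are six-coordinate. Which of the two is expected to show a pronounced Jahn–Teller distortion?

[Co(NO₂)₆]⁴−

[Co(NO₂)₆]⁴−: Ligand charges: each nitro (N-bound nitrite) is −1. With an overall charge of −4 the cobalt centre must be in the +2 oxidation state. Group 9 minus oxidation state 2 gives a d⁷ configuration. Nitro (N-bound nitrite) is a strong-field ligand (high in the spectrochemical series) for a first-row metal, so the complex is low-spin. The t₂g⁶e_g¹ (low-spin) configuration has an unevenly filled e_g set; the Jahn–Teller theorem predicts a tetragonal distortion (typically axial elongation) to lift the degeneracy.
[Co(OH)₆]³−: Each hydroxide is −1; balancing the −3 overall charge requires Co(III). Cobalt is a group-9 element; Co(III) is therefore d⁶. Co(III) has an exceptionally large octahedral splitting and is low-spin with essentially every ligand except fluoride. The d⁶ configuration leaves the e_g set evenly filled (or empty) — no strong Jahn–Teller driving force.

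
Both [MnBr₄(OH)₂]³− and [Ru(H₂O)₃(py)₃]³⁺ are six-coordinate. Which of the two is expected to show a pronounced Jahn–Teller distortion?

[MnBr₄(OH)₂]³−: Ligand charges: each bromide is −1; each hydroxide is −1. With an overall charge of −3 the manganese centre must be in the +3 oxidation state. Mn sits in group 7, so the d-electron count is 7 − 3 = 4. Bromide and hydroxide are weak-field ligands for a first-row metal, so the complex is high-spin. The t₂g³e_g¹ (high-spin) configuration has an unevenly filled e_g set; the Jahn–Teller theorem predicts a tetragonal distortion (typically axial elongation) to lift the degeneracy.
[Ru(H₂O)₃(py)₃]³⁺: Ligand charges: water is neutral; pyridine is neutral. With an overall charge of +3 the ruthenium centre must be in the +3 oxidation state. Group 8 minus oxidation state 3 gives a d⁵ configuration. A 4d ion has a large Δₒ and is invariably low-spin. The d⁵ configuration leaves the e_g set evenly filled (or empty) — no strong Jahn–Teller driving force.

[MnBr₄(OH)₂]³−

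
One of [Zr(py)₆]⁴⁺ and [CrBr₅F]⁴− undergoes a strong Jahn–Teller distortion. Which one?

[Zr(py)₆]⁴⁺: Summing ligand charges against the +4 overall charge gives an oxidation state of +4 for zirconium. Zirconium is a group-4 element; Zr(IV) is therefore d⁰. The d⁰ configuration leaves the e_g set evenly filled (or empty) — no strong Jahn–Teller driving force.
[CrBr₅F]⁴−: Summing ligand charges against the −4 overall charge gives an oxidation state of +2 for chromium. Group 6 minus oxidation state 2 gives a d⁴ configuration. Bromide and fluoride are weak-field ligands for a first-row metal, so the complex is high-spin. The t₂g³e_g¹ (high-spin) configuration has an unevenly filled e_g set; the Jahn–Teller theorem predicts a tetragonal distortion (typically axial elongation) to lift the degeneracy.

[CrBr₅F]⁴−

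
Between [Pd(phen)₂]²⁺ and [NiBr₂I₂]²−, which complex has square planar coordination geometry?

For [Pd(phen)₂]²⁺: Ligand charges: 1,10-phenanthroline is neutral. With an overall charge of +2 the palladium centre must be in the +2 oxidation state. Pd sits in group 10, so the d-electron count is 10 − 2 = 8. A 4d d⁸ ion has a large crystal-field splitting; square planar leaves the high-energy d_{x²−y²} orbital empty and maximises CFSE. → square planar.
For [NiBr₂I₂]²−: Each bromide is −1; each iodide is −1; balancing the −2 overall charge requires Ni(II). Ni sits in group 10, so the d-electron count is 10 − 2 = 8. Bromide and iodide are weak-field ligands. With weak-field ligands the CFSE gain from square planar is small, so a 3d d⁸ ion takes the sterically preferred tetrahedral geometry. → tetrahedral.

[Pd(phen)₂]²⁺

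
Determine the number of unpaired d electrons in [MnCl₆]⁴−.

5

Each chloride is −1; balancing the −4 overall charge requires Mn(II).
Group 7 minus oxidation state 2 gives a d⁵ configuration.
The spin state decides the count: Chloride is a weak-field ligand for a first-row metal, so the complex is high-spin.
An octahedral high-spin d⁵ ion is t₂g³e_g², giving 5 unpaired electrons.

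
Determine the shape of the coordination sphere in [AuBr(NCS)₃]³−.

tetrahedral

Each bromide is −1; each isothiocyanate is −1; balancing the −3 overall charge requires Au(I).
Gold is a group-11 element; Au(I) is therefore d¹⁰.
Coordination number: 4.
A d¹⁰ ion has no crystal-field stabilisation preference between square planar and tetrahedral, so four ligands adopt the sterically favoured tetrahedral geometry.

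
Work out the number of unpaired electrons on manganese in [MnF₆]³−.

Ligand charges: each fluoride is −1. With an overall charge of −3 the manganese centre must be in the +3 oxidation state.
Group 7 minus oxidation state 3 gives a d⁴ configuration.
The spin state decides the count: Fluoride is a weak-field ligand for a first-row metal, so the complex is high-spin.
An octahedral high-spin d⁴ ion is t₂g³e_g¹, giving 4 unpaired electrons.

4 unpaired electrons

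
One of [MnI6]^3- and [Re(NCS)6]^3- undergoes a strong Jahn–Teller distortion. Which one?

[MnI6]^3-

[MnI6]^3-: Each iodide is −1; balancing the −3 overall charge requires Mn(III). Manganese is a group-7 element; Mn(III) is therefore d⁴. Iodide is a weak-field ligand for a first-row metal, so the complex is high-spin. The t₂g³e_g¹ (high-spin) configuration has an unevenly filled e_g set; the Jahn–Teller theorem predicts a tetragonal distortion (typically axial elongation) to lift the degeneracy.
[Re(NCS)6]^3-: Summing ligand charges against the −3 overall charge gives an oxidation state of +3 for rhenium. Group 7 minus oxidation state 3 gives a d⁴ configuration. A 5d ion has a large Δₒ and is invariably low-spin. The d⁴ configuration leaves the e_g set evenly filled (or empty) — no strong Jahn–Teller driving force.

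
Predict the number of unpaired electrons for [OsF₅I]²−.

2

Ligand charges: each fluoride is −1; each iodide is −1. With an overall charge of −2 the osmium centre must be in the +4 oxidation state.
Group 8 minus oxidation state 4 gives a d⁴ configuration.
The spin state decides the count: a 5d ion has a large Δₒ and is invariably low-spin.
An octahedral low-spin d⁴ ion is t₂g⁴e_g⁰, giving 2 unpaired electrons.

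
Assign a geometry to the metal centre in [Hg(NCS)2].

Summing ligand charges against the 0 overall charge gives an oxidation state of +2 for mercury.
Hg sits in group 12, so the d-electron count is 12 − 2 = 10.
Coordination number: 2.
A d¹⁰ ion with only two ligands adopts a linear arrangement (sp hybridisation; no CFSE preference).

linear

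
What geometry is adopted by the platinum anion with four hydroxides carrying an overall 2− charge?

square planar

Summing ligand charges against the −2 overall charge gives an oxidation state of +2 for platinum.
Platinum is a group-10 element; Pt(II) is therefore d⁸.
With 4 monodentate ligands the coordination number is 4.
A 5d d⁸ ion has a large crystal-field splitting; square planar leaves the high-energy d_{x²−y²} orbital empty and maximises CFSE.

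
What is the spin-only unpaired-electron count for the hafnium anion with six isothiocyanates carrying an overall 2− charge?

0

Each isothiocyanate is −1; balancing the −2 overall charge requires Hf(IV).
Group 4 minus oxidation state 4 gives a d⁰ configuration.
In an octahedral field the d⁰ configuration is t₂g⁰e_g⁰, giving 0 unpaired electrons.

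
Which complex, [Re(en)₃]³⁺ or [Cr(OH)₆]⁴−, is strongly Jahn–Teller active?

[Cr(OH)₆]⁴−

[Re(en)₃]³⁺: Ethylenediamine is neutral; balancing the +3 overall charge requires Re(III). Re sits in group 7, so the d-electron count is 7 − 3 = 4. A 5d ion has a large Δₒ and is invariably low-spin. The d⁴ configuration leaves the e_g set evenly filled (or empty) — no strong Jahn–Teller driving force.
[Cr(OH)₆]⁴−: Each hydroxide is −1; balancing the −4 overall charge requires Cr(II). Chromium is a group-6 element; Cr(II) is therefore d⁴. Hydroxide is a weak-field ligand for a first-row metal, so the complex is high-spin. The t₂g³e_g¹ (high-spin) configuration has an unevenly filled e_g set; the Jahn–Teller theorem predicts a tetragonal distortion (typically axial elongation) to lift the degeneracy.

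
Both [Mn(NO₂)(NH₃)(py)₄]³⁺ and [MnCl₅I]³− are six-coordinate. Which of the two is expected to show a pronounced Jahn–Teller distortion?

[MnCl₅I]³−

[Mn(NO₂)(NH₃)(py)₄]³⁺: Each nitro (N-bound nitrite) is −1; ammonia is neutral; pyridine is neutral; balancing the +3 overall charge requires Mn(IV). Group 7 minus oxidation state 4 gives a d³ configuration. The d³ configuration leaves the e_g set evenly filled (or empty) — no strong Jahn–Teller driving force.
[MnCl₅I]³−: Summing ligand charges against the −3 overall charge gives an oxidation state of +3 for manganese. Mn sits in group 7, so the d-electron count is 7 − 3 = 4. Chloride and iodide are weak-field ligands for a first-row metal, so the complex is high-spin. The t₂g³e_g¹ (high-spin) configuration has an unevenly filled e_g set; the Jahn–Teller theorem predicts a tetragonal distortion (typically axial elongation) to lift the degeneracy.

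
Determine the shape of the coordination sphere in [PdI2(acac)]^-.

Summing ligand charges against the −1 overall charge gives an oxidation state of +2 for palladium.
Group 10 minus oxidation state 2 gives a d⁸ configuration.
Counting donor atoms: 2×iodide (monodentate) → 2 donors; 1×acetylacetonate (bidentate) → 2 donors. Coordination number = 4.
A 4d d⁸ ion has a large crystal-field splitting; square planar leaves the high-energy d_{x²−y²} orbital empty and maximises CFSE.

square planar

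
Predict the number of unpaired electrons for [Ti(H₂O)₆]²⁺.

Summing ligand charges against the +2 overall charge gives an oxidation state of +2 for titanium.
Ti sits in group 4, so the d-electron count is 4 − 2 = 2.
In an octahedral field the d² configuration is t₂g²e_g⁰ (only one arrangement possible), giving 2 unpaired electrons.

2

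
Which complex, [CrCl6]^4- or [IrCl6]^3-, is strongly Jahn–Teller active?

[CrCl6]^4-

[CrCl6]^4-: Each chloride is −1; balancing the −4 overall charge requires Cr(II). Cr sits in group 6, so the d-electron count is 6 − 2 = 4. Chloride is a weak-field ligand for a first-row metal, so the complex is high-spin. The t₂g³e_g¹ (high-spin) configuration has an unevenly filled e_g set; the Jahn–Teller theorem predicts a tetragonal distortion (typically axial elongation) to lift the degeneracy.
[IrCl6]^3-: Summing ligand charges against the −3 overall charge gives an oxidation state of +3 for iridium. Iridium is a group-9 element; Ir(III) is therefore d⁶. A 5d ion has a large Δₒ and is invariably low-spin. The d⁶ configuration leaves the e_g set evenly filled (or empty) — no strong Jahn–Teller driving force.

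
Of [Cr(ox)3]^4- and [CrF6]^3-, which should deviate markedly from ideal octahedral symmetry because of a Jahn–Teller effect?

[Cr(ox)3]^4-

[Cr(ox)3]^4-: Ligand charges: each oxalate is −2. With an overall charge of −4 the chromium centre must be in the +2 oxidation state. Cr sits in group 6, so the d-electron count is 6 − 2 = 4. Oxalate is a weak-field ligand for a first-row metal, so the complex is high-spin. The t₂g³e_g¹ (high-spin) configuration has an unevenly filled e_g set; the Jahn–Teller theorem predicts a tetragonal distortion (typically axial elongation) to lift the degeneracy.
[CrF6]^3-: Ligand charges: each fluoride is −1. With an overall charge of −3 the chromium centre must be in the +3 oxidation state. Group 6 minus oxidation state 3 gives a d³ configuration. The d³ configuration leaves the e_g set evenly filled (or empty) — no strong Jahn–Teller driving force.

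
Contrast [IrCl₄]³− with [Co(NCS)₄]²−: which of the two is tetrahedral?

For [IrCl₄]³−: Each chloride is −1; balancing the −3 overall charge requires Ir(I). Ir sits in group 9, so the d-electron count is 9 − 1 = 8. A 5d d⁸ ion has a large crystal-field splitting; square planar leaves the high-energy d_{x²−y²} orbital empty and maximises CFSE. → square planar.
For [Co(NCS)₄]²−: Summing ligand charges against the −2 overall charge gives an oxidation state of +2 for cobalt. Co sits in group 9, so the d-electron count is 9 − 2 = 7. For a high-spin 3d d⁷ ion with weak-field ligands the small Δₜ gives little square-planar CFSE advantage, so four ligands adopt the sterically favoured tetrahedral geometry. → tetrahedral.

[Co(NCS)₄]²−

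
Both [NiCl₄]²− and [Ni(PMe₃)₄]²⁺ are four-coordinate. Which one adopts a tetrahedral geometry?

For [NiCl₄]²−: Summing ligand charges against the −2 overall charge gives an oxidation state of +2 for nickel. Ni sits in group 10, so the d-electron count is 10 − 2 = 8. Chloride is a weak-field ligand. With weak-field ligands the CFSE gain from square planar is small, so a 3d d⁸ ion takes the sterically preferred tetrahedral geometry. → tetrahedral.
For [Ni(PMe₃)₄]²⁺: Trimethylphosphine is neutral; balancing the +2 overall charge requires Ni(II). Ni sits in group 10, so the d-electron count is 10 − 2 = 8. Trimethylphosphine is a strong-field ligand (high in the spectrochemical series). A 3d d⁸ ion with strong-field ligands gains enough CFSE to favour square planar over tetrahedral. → square planar.

[NiCl₄]²−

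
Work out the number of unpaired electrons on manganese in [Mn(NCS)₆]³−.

4

Summing ligand charges against the −3 overall charge gives an oxidation state of +3 for manganese.
Manganese is a group-7 element; Mn(III) is therefore d⁴.
The spin state decides the count: Isothiocyanate is a weak-field ligand for a first-row metal, so the complex is high-spin.
An octahedral high-spin d⁴ ion is t₂g³e_g¹, giving 4 unpaired electrons.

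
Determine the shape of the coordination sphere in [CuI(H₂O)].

Each iodide is −1; water is neutral; balancing the 0 overall charge requires Cu(I).
Cu sits in group 11, so the d-electron count is 11 − 1 = 10.
Coordination number: 2.
A d¹⁰ ion with only two ligands adopts a linear arrangement (sp hybridisation; no CFSE preference).

linear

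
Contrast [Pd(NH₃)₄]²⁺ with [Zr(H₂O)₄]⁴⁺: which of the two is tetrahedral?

For [Pd(NH₃)₄]²⁺: Ligand charges: ammonia is neutral. With an overall charge of +2 the palladium centre must be in the +2 oxidation state. Palladium is a group-10 element; Pd(II) is therefore d⁸. A 4d d⁸ ion has a large crystal-field splitting; square planar leaves the high-energy d_{x²−y²} orbital empty and maximises CFSE. → square planar.
For [Zr(H₂O)₄]⁴⁺: Ligand charges: water is neutral. With an overall charge of +4 the zirconium centre must be in the +4 oxidation state. Zirconium is a group-4 element; Zr(IV) is therefore d⁰. A d⁰ ion has no crystal-field stabilisation preference between square planar and tetrahedral, so four ligands adopt the sterically favoured tetrahedral geometry. → tetrahedral.

[Zr(H₂O)₄]⁴⁺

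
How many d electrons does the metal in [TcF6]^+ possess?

Ligand charges: each fluoride is −1. With an overall charge of +1 the technetium centre must be in the +7 oxidation state.
Group 7 minus oxidation state 7 gives a d⁰ configuration.

d0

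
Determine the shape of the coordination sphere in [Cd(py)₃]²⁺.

Summing ligand charges against the +2 overall charge gives an oxidation state of +2 for cadmium.
Cadmium is a group-12 element; Cd(II) is therefore d¹⁰.
Coordination number: 3.
Three ligands around a d¹⁰ centre minimise repulsion in a trigonal-planar arrangement.

trigonal planar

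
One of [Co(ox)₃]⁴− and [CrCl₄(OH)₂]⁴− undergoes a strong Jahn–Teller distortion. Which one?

[CrCl₄(OH)₂]⁴−

[Co(ox)₃]⁴−: Each oxalate is −2; balancing the −4 overall charge requires Co(II). Group 9 minus oxidation state 2 gives a d⁷ configuration. Oxalate is a weak-field ligand for a first-row metal, so the complex is high-spin. The d⁷ configuration leaves the e_g set evenly filled (or empty) — no strong Jahn–Teller driving force.
[CrCl₄(OH)₂]⁴−: Summing ligand charges against the −4 overall charge gives an oxidation state of +2 for chromium. Group 6 minus oxidation state 2 gives a d⁴ configuration. Chloride and hydroxide are weak-field ligands for a first-row metal, so the complex is high-spin. The t₂g³e_g¹ (high-spin) configuration has an unevenly filled e_g set; the Jahn–Teller theorem predicts a tetragonal distortion (typically axial elongation) to lift the degeneracy.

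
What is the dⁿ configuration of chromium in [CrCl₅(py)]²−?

Ligand charges: each chloride is −1; pyridine is neutral. With an overall charge of −2 the chromium centre must be in the +3 oxidation state.
Chromium is a group-6 element; Cr(III) is therefore d³.

d³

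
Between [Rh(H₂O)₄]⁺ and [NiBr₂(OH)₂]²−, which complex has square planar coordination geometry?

[Rh(H₂O)₄]⁺

For [Rh(H₂O)₄]⁺: Ligand charges: water is neutral. With an overall charge of +1 the rhodium centre must be in the +1 oxidation state. Rhodium is a group-9 element; Rh(I) is therefore d⁸. A 4d d⁸ ion has a large crystal-field splitting; square planar leaves the high-energy d_{x²−y²} orbital empty and maximises CFSE. → square planar.
For [NiBr₂(OH)₂]²−: Each bromide is −1; each hydroxide is −1; balancing the −2 overall charge requires Ni(II). Ni sits in group 10, so the d-electron count is 10 − 2 = 8. Bromide and hydroxide are weak-field ligands. With weak-field ligands the CFSE gain from square planar is small, so a 3d d⁸ ion takes the sterically preferred tetrahedral geometry. → tetrahedral.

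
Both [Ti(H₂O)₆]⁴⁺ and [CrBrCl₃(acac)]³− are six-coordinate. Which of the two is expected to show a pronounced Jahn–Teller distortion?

[CrBrCl₃(acac)]³−

[Ti(H₂O)₆]⁴⁺: Summing ligand charges against the +4 overall charge gives an oxidation state of +4 for titanium. Titanium is a group-4 element; Ti(IV) is therefore d⁰. The d⁰ configuration leaves the e_g set evenly filled (or empty) — no strong Jahn–Teller driving force.
[CrBrCl₃(acac)]³−: Each bromide is −1; each chloride is −1; each acetylacetonate is −1; balancing the −3 overall charge requires Cr(II). Chromium is a group-6 element; Cr(II) is therefore d⁴. Acetylacetonate, bromide, and chloride are weak-field ligands for a first-row metal, so the complex is high-spin. The t₂g³e_g¹ (high-spin) configuration has an unevenly filled e_g set; the Jahn–Teller theorem predicts a tetragonal distortion (typically axial elongation) to lift the degeneracy.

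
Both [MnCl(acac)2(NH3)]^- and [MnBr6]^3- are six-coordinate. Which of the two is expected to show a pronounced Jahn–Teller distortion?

[MnBr6]^3-

[MnCl(acac)2(NH3)]^-: Summing ligand charges against the −1 overall charge gives an oxidation state of +2 for manganese. Mn sits in group 7, so the d-electron count is 7 − 2 = 5. Acetylacetonate and chloride are weak-field ligands for a first-row metal, so the complex is high-spin. The d⁵ configuration leaves the e_g set evenly filled (or empty) — no strong Jahn–Teller driving force.
[MnBr6]^3-: Each bromide is −1; balancing the −3 overall charge requires Mn(III). Mn sits in group 7, so the d-electron count is 7 − 3 = 4. Bromide is a weak-field ligand for a first-row metal, so the complex is high-spin. The t₂g³e_g¹ (high-spin) configuration has an unevenly filled e_g set; the Jahn–Teller theorem predicts a tetragonal distortion (typically axial elongation) to lift the degeneracy.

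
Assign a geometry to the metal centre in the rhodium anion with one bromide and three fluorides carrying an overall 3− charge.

square planar

Ligand charges: each bromide is −1; each fluoride is −1. With an overall charge of −3 the rhodium centre must be in the +1 oxidation state.
Group 9 minus oxidation state 1 gives a d⁸ configuration.
Coordination number: 4.
A 4d d⁸ ion has a large crystal-field splitting; square planar leaves the high-energy d_{x²−y²} orbital empty and maximises CFSE.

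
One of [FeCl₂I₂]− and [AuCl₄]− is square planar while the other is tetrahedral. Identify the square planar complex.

[AuCl₄]−

For [FeCl₂I₂]−: Ligand charges: each chloride is −1; each iodide is −1. With an overall charge of −1 the iron centre must be in the +3 oxidation state. Iron is a group-8 element; Fe(III) is therefore d⁵. A high-spin d⁵ ion has zero CFSE in either geometry, so four ligands adopt the sterically favoured tetrahedral geometry. → tetrahedral.
For [AuCl₄]−: Summing ligand charges against the −1 overall charge gives an oxidation state of +3 for gold. Group 11 minus oxidation state 3 gives a d⁸ configuration. A 5d d⁸ ion has a large crystal-field splitting; square planar leaves the high-energy d_{x²−y²} orbital empty and maximises CFSE. → square planar.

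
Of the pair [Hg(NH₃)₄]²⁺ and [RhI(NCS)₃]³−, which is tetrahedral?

[Hg(NH₃)₄]²⁺

For [Hg(NH₃)₄]²⁺: Ammonia is neutral; balancing the +2 overall charge requires Hg(II). Hg sits in group 12, so the d-electron count is 12 − 2 = 10. A d¹⁰ ion has no crystal-field stabilisation preference between square planar and tetrahedral, so four ligands adopt the sterically favoured tetrahedral geometry. → tetrahedral.
For [RhI(NCS)₃]³−: Each iodide is −1; each isothiocyanate is −1; balancing the −3 overall charge requires Rh(I). Group 9 minus oxidation state 1 gives a d⁸ configuration. A 4d d⁸ ion has a large crystal-field splitting; square planar leaves the high-energy d_{x²−y²} orbital empty and maximises CFSE. → square planar.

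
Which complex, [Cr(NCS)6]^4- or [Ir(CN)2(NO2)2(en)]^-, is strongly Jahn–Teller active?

[Cr(NCS)6]^4-

[Cr(NCS)6]^4-: Ligand charges: each isothiocyanate is −1. With an overall charge of −4 the chromium centre must be in the +2 oxidation state. Chromium is a group-6 element; Cr(II) is therefore d⁴. Isothiocyanate is a weak-field ligand for a first-row metal, so the complex is high-spin. The t₂g³e_g¹ (high-spin) configuration has an unevenly filled e_g set; the Jahn–Teller theorem predicts a tetragonal distortion (typically axial elongation) to lift the degeneracy.
[Ir(CN)2(NO2)2(en)]^-: Summing ligand charges against the −1 overall charge gives an oxidation state of +3 for iridium. Ir sits in group 9, so the d-electron count is 9 − 3 = 6. A 5d ion has a large Δₒ and is invariably low-spin. The d⁶ configuration leaves the e_g set evenly filled (or empty) — no strong Jahn–Teller driving force.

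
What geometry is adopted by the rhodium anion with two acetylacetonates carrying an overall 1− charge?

square planar

Summing ligand charges against the −1 overall charge gives an oxidation state of +1 for rhodium.
Rh sits in group 9, so the d-electron count is 9 − 1 = 8.
Counting donor atoms: 2×acetylacetonate (bidentate) → 4 donors. Coordination number = 4.
A 4d d⁸ ion has a large crystal-field splitting; square planar leaves the high-energy d_{x²−y²} orbital empty and maximises CFSE.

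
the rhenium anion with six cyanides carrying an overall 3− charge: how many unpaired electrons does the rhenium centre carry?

Each cyanide is −1; balancing the −3 overall charge requires Re(III).
Group 7 minus oxidation state 3 gives a d⁴ configuration.
The spin state decides the count: a 5d ion has a large Δₒ and is invariably low-spin.
An octahedral low-spin d⁴ ion is t₂g⁴e_g⁰, giving 2 unpaired electrons.

2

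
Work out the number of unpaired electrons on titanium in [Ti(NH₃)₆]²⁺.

2 unpaired electrons

Ligand charges: ammonia is neutral. With an overall charge of +2 the titanium centre must be in the +2 oxidation state.
Group 4 minus oxidation state 2 gives a d² configuration.
In an octahedral field the d² configuration is t₂g²e_g⁰ (only one arrangement possible), giving 2 unpaired electrons.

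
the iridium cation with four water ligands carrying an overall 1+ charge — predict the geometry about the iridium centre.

Summing ligand charges against the +1 overall charge gives an oxidation state of +1 for iridium.
Ir sits in group 9, so the d-electron count is 9 − 1 = 8.
Coordination number: 4.
A 5d d⁸ ion has a large crystal-field splitting; square planar leaves the high-energy d_{x²−y²} orbital empty and maximises CFSE.

square planar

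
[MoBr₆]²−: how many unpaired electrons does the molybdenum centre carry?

2 unpaired electrons

Each bromide is −1; balancing the −2 overall charge requires Mo(IV).
Molybdenum is a group-6 element; Mo(IV) is therefore d².
In an octahedral field the d² configuration is t₂g²e_g⁰ (only one arrangement possible), giving 2 unpaired electrons.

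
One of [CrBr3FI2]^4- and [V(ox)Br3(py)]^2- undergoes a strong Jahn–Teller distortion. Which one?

[CrBr3FI2]^4-: Each bromide is −1; each fluoride is −1; each iodide is −1; balancing the −4 overall charge requires Cr(II). Chromium is a group-6 element; Cr(II) is therefore d⁴. Bromide, fluoride, and iodide are weak-field ligands for a first-row metal, so the complex is high-spin. The t₂g³e_g¹ (high-spin) configuration has an unevenly filled e_g set; the Jahn–Teller theorem predicts a tetragonal distortion (typically axial elongation) to lift the degeneracy.
[V(ox)Br3(py)]^2-: Summing ligand charges against the −2 overall charge gives an oxidation state of +3 for vanadium. V sits in group 5, so the d-electron count is 5 − 3 = 2. The d² configuration leaves the e_g set evenly filled (or empty) — no strong Jahn–Teller driving force.

[CrBr3FI2]^4-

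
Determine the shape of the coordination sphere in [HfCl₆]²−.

octahedral

Ligand charges: each chloride is −1. With an overall charge of −2 the hafnium centre must be in the +4 oxidation state.
Group 4 minus oxidation state 4 gives a d⁰ configuration.
Coordination number: 6.
Six donors around a single metal centre give an octahedral coordination sphere.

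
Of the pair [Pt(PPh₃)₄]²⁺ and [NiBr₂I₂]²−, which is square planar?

[Pt(PPh₃)₄]²⁺

For [Pt(PPh₃)₄]²⁺: Ligand charges: triphenylphosphine is neutral. With an overall charge of +2 the platinum centre must be in the +2 oxidation state. Platinum is a group-10 element; Pt(II) is therefore d⁸. A 5d d⁸ ion has a large crystal-field splitting; square planar leaves the high-energy d_{x²−y²} orbital empty and maximises CFSE. → square planar.
For [NiBr₂I₂]²−: Summing ligand charges against the −2 overall charge gives an oxidation state of +2 for nickel. Ni sits in group 10, so the d-electron count is 10 − 2 = 8. Bromide and iodide are weak-field ligands. With weak-field ligands the CFSE gain from square planar is small, so a 3d d⁸ ion takes the sterically preferred tetrahedral geometry. → tetrahedral.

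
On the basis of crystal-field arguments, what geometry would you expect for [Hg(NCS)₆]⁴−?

Ligand charges: each isothiocyanate is −1. With an overall charge of −4 the mercury centre must be in the +2 oxidation state.
Mercury is a group-12 element; Hg(II) is therefore d¹⁰.
Coordination number: 6.
Six donors around a single metal centre give an octahedral coordination sphere.

octahedral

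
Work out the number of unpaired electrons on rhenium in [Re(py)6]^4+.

3 unpaired electrons

Ligand charges: pyridine is neutral. With an overall charge of +4 the rhenium centre must be in the +4 oxidation state.
Rhenium is a group-7 element; Re(IV) is therefore d³.
In an octahedral field the d³ configuration is t₂g³e_g⁰ (only one arrangement possible), giving 3 unpaired electrons.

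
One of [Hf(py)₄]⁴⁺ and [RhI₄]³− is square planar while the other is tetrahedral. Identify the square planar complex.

[RhI₄]³−

For [Hf(py)₄]⁴⁺: Pyridine is neutral; balancing the +4 overall charge requires Hf(IV). Hafnium is a group-4 element; Hf(IV) is therefore d⁰. A d⁰ ion has no crystal-field stabilisation preference between square planar and tetrahedral, so four ligands adopt the sterically favoured tetrahedral geometry. → tetrahedral.
For [RhI₄]³−: Summing ligand charges against the −3 overall charge gives an oxidation state of +1 for rhodium. Rh sits in group 9, so the d-electron count is 9 − 1 = 8. A 4d d⁸ ion has a large crystal-field splitting; square planar leaves the high-energy d_{x²−y²} orbital empty and maximises CFSE. → square planar.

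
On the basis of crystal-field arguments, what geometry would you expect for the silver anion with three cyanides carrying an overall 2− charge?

trigonal planar

Summing ligand charges against the −2 overall charge gives an oxidation state of +1 for silver.
Ag sits in group 11, so the d-electron count is 11 − 1 = 10.
With 3 monodentate ligands the coordination number is 3.
Three ligands around a d¹⁰ centre minimise repulsion in a trigonal-planar arrangement.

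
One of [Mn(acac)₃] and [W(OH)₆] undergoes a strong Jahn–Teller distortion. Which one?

[Mn(acac)₃]

[Mn(acac)₃]: Summing ligand charges against the 0 overall charge gives an oxidation state of +3 for manganese. Mn sits in group 7, so the d-electron count is 7 − 3 = 4. Acetylacetonate is a weak-field ligand for a first-row metal, so the complex is high-spin. The t₂g³e_g¹ (high-spin) configuration has an unevenly filled e_g set; the Jahn–Teller theorem predicts a tetragonal distortion (typically axial elongation) to lift the degeneracy.
[W(OH)₆]: Each hydroxide is −1; balancing the 0 overall charge requires W(VI). W sits in group 6, so the d-electron count is 6 − 6 = 0. The d⁰ configuration leaves the e_g set evenly filled (or empty) — no strong Jahn–Teller driving force.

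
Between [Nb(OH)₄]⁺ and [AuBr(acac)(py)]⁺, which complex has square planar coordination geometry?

For [Nb(OH)₄]⁺: Summing ligand charges against the +1 overall charge gives an oxidation state of +5 for niobium. Niobium is a group-5 element; Nb(V) is therefore d⁰. A d⁰ ion has no crystal-field stabilisation preference between square planar and tetrahedral, so four ligands adopt the sterically favoured tetrahedral geometry. → tetrahedral.
For [AuBr(acac)(py)]⁺: Summing ligand charges against the +1 overall charge gives an oxidation state of +3 for gold. Gold is a group-11 element; Au(III) is therefore d⁸. A 5d d⁸ ion has a large crystal-field splitting; square planar leaves the high-energy d_{x²−y²} orbital empty and maximises CFSE. → square planar.

[AuBr(acac)(py)]⁺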